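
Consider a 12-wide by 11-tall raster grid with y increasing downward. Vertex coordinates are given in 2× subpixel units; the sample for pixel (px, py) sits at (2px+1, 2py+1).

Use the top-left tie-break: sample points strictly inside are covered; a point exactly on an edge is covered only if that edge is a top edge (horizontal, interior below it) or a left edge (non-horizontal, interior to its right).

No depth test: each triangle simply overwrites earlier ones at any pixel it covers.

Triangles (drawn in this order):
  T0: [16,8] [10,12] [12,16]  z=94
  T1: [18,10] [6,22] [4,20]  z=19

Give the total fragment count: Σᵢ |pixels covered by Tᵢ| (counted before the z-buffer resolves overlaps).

T0:
  2·area = 32  (B↔C swapped to make it positive)
  edge (16, 8)→(12, 16): d=(-4,8) right/bottom  bias=-1
  edge (12, 16)→(10, 12): d=(-2,-4) top-left  bias=+0
  edge (10, 12)→(16, 8): d=(6,-4) top-left  bias=+0
    (7,4)@(15, 9): e=[4,26,2] → █
    (8,4)@(17, 9): e=[-12,34,10] → ·
    (6,5)@(13, 11): e=[12,14,6] → █
    (7,5)@(15, 11): e=[-4,22,14] → ·
    (5,6)@(11, 13): e=[20,2,10] → █
    (7,6)@(15, 13): e=[-12,18,26] → ·
    (5,7)@(11, 15): e=[12,-2,22] → ·
    (6,7)@(13, 15): e=[-4,6,30] → ·
  covered (4 px):
    · · · · · · · · · · · ·
    · · · · · · · · · · · ·
    · · · · · · · · · · · ·
    · · · · · · · · · · · ·
    · · · · · · · █ · · · ·
    · · · · · · █ · · · · ·
    · · · · · █ █ · · · · ·
    · · · · · · · · · · · ·
    · · · · · · · · · · · ·
    · · · · · · · · · · · ·
    · · · · · · · · · · · ·
T1:
  2·area = 48
  edge (18, 10)→(6, 22): d=(-12,12) right/bottom  bias=-1
  edge (6, 22)→(4, 20): d=(-2,-2) top-left  bias=+0
  edge (4, 20)→(18, 10): d=(14,-10) top-left  bias=+0
    (11,2)@(23, 5): e=[0,68,-20] → ·  [on edge]
    (10,3)@(21, 7): e=[0,60,-12] → ·  [on edge]
    (9,4)@(19, 9): e=[0,52,-4] → ·  [on edge]
    (8,5)@(17, 11): e=[0,44,4] → ·  [on edge]
    (7,6)@(15, 13): e=[0,36,12] → ·  [on edge]
    (5,7)@(11, 15): e=[24,24,0] → █  [on edge]
    (6,7)@(13, 15): e=[0,28,20] → ·  [on edge]
    (0,8)@(1, 17): e=[120,0,-72] → ·  [on edge]
    (4,8)@(9, 17): e=[24,16,8] → █
    (5,8)@(11, 17): e=[0,20,28] → ·  [on edge]
    (1,9)@(3, 19): e=[72,0,-24] → ·  [on edge]
    (3,9)@(7, 19): e=[24,8,16] → █
    (4,9)@(9, 19): e=[0,12,36] → ·  [on edge]
    (2,10)@(5, 21): e=[24,0,24] → █  [on edge]
    (3,10)@(7, 21): e=[0,4,44] → ·  [on edge]
  covered (4 px):
    · · · · · · · · · · · ·
    · · · · · · · · · · · ·
    · · · · · · · · · · · ·
    · · · · · · · · · · · ·
    · · · · · · · · · · · ·
    · · · · · · · · · · · ·
    · · · · · · · · · · · ·
    · · · · · █ · · · · · ·
    · · · · █ · · · · · · ·
    · · · █ · · · · · · · ·
    · · █ · · · · · · · · ·

Answer: 8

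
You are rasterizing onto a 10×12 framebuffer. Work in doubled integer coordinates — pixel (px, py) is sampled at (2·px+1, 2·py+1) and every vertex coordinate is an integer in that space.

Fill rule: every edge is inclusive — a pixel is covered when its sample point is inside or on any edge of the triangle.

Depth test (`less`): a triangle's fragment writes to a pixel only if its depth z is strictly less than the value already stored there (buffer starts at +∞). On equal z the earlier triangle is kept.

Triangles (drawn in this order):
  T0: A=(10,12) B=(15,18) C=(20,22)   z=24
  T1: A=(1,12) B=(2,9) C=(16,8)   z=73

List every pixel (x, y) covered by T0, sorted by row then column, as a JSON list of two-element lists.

T0:
  2·area = 10  (B↔C swapped to make it positive)
  edge (10, 12)→(20, 22): d=(10,10) inclusive
  edge (20, 22)→(15, 18): d=(-5,-4) inclusive
  edge (15, 18)→(10, 12): d=(-5,-6) inclusive
    (0,1)@(1, 3): e=[0,19,-9] → ·  [on edge]
    (1,2)@(3, 5): e=[0,17,-7] → ·  [on edge]
    (2,3)@(5, 7): e=[0,15,-5] → ·  [on edge]
    (3,4)@(7, 9): e=[0,13,-3] → ·  [on edge]
    (4,5)@(9, 11): e=[0,11,-1] → ·  [on edge]
    (5,6)@(11, 13): e=[0,9,1] → █  [on edge]
    (6,6)@(13, 13): e=[-20,17,13] → ·
    (5,7)@(11, 15): e=[20,-1,-9] → ·
    (6,7)@(13, 15): e=[0,7,3] → █  [on edge]
    (7,7)@(15, 15): e=[-20,15,15] → ·
    (6,8)@(13, 17): e=[20,-3,-7] → ·
    (7,8)@(15, 17): e=[0,5,5] → █  [on edge]
    (8,9)@(17, 19): e=[0,3,7] → █  [on edge]
    (9,10)@(19, 21): e=[0,1,9] → █  [on edge]
  covered (5 px):
    · · · · · · · · · ·
    · · · · · · · · · ·
    · · · · · · · · · ·
    · · · · · · · · · ·
    · · · · · · · · · ·
    · · · · · · · · · ·
    · · · · · █ · · · ·
    · · · · · · █ · · ·
    · · · · · · · █ · ·
    · · · · · · · · █ ·
    · · · · · · · · · █
    · · · · · · · · · ·
T1:
  2·area = 41
  edge (1, 12)→(2, 9): d=(1,-3) inclusive
  edge (2, 9)→(16, 8): d=(14,-1) inclusive
  edge (16, 8)→(1, 12): d=(-15,4) inclusive
    (1,4)@(3, 9): e=[3,1,37] → █
    (2,4)@(5, 9): e=[9,3,29] → █
    (3,4)@(7, 9): e=[15,5,21] → █
    (4,4)@(9, 9): e=[21,7,13] → █
    (5,4)@(11, 9): e=[27,9,5] → █
    (6,4)@(13, 9): e=[33,11,-3] → ·
    (1,5)@(3, 11): e=[5,29,7] → █
    (2,5)@(5, 11): e=[11,31,-1] → ·
    (3,5)@(7, 11): e=[17,33,-9] → ·
    (4,5)@(9, 11): e=[23,35,-17] → ·
    (5,5)@(11, 11): e=[29,37,-25] → ·
    (1,6)@(3, 13): e=[7,57,-23] → ·
  covered (6 px):
    · · · · · · · · · ·
    · · · · · · · · · ·
    · · · · · · · · · ·
    · · · · · · · · · ·
    · █ █ █ █ █ · · · ·
    · █ · · · · · · · ·
    · · · · · · · · · ·
    · · · · · · · · · ·
    · · · · · · · · · ·
    · · · · · · · · · ·
    · · · · · · · · · ·
    · · · · · · · · · ·

Final: [[5,6],[6,7],[7,8],[8,9],[9,10]]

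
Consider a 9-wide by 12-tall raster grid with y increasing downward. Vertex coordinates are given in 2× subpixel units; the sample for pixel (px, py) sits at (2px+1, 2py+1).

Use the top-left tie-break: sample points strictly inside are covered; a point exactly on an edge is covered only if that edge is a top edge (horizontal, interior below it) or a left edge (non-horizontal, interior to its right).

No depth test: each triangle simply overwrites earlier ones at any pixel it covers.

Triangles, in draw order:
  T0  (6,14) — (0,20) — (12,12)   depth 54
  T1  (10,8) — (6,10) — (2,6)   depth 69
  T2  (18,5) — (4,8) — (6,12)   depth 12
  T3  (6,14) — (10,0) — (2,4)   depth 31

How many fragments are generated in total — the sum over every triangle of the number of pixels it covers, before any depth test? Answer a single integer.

T0:
  2·area = 24  (B↔C swapped to make it positive)
  edge (6, 14)→(12, 12): d=(6,-2) top-left  bias=+0
  edge (12, 12)→(0, 20): d=(-12,8) right/bottom  bias=-1
  edge (0, 20)→(6, 14): d=(6,-6) top-left  bias=+0
    (8,1)@(17, 3): e=[-44,68,0] → ·  [on edge]
    (7,2)@(15, 5): e=[-36,60,0] → ·  [on edge]
    (6,3)@(13, 7): e=[-28,52,0] → ·  [on edge]
    (5,4)@(11, 9): e=[-20,44,0] → ·  [on edge]
    (4,5)@(9, 11): e=[-12,36,0] → ·  [on edge]
    (7,5)@(15, 11): e=[0,-12,36] → ·  [on edge]
    (3,6)@(7, 13): e=[-4,28,0] → ·  [on edge]
    (4,6)@(9, 13): e=[0,12,12] → #  [on edge]
    (5,6)@(11, 13): e=[4,-4,24] → ·
    (1,7)@(3, 15): e=[0,36,-12] → ·  [on edge]
    (2,7)@(5, 15): e=[4,20,0] → #  [on edge]
    (3,7)@(7, 15): e=[8,4,12] → #
    (1,8)@(3, 17): e=[12,12,0] → #  [on edge]
    (0,9)@(1, 19): e=[20,4,0] → #  [on edge]
  covered (5 px):
    · · · · · · · · ·
    · · · · · · · · ·
    · · · · · · · · ·
    · · · · · · · · ·
    · · · · · · · · ·
    · · · · · · · · ·
    · · · · # · · · ·
    · · # # · · · · ·
    · # · · · · · · ·
    # · · · · · · · ·
    · · · · · · · · ·
    · · · · · · · · ·
T1:
  2·area = 24
  edge (10, 8)→(6, 10): d=(-4,2) right/bottom  bias=-1
  edge (6, 10)→(2, 6): d=(-4,-4) top-left  bias=+0
  edge (2, 6)→(10, 8): d=(8,2) right/bottom  bias=-1
    (0,2)@(1, 5): e=[30,0,-6] → ·  [on edge]
    (1,3)@(3, 7): e=[18,0,6] → #  [on edge]
    (2,3)@(5, 7): e=[14,8,2] → #
    (3,3)@(7, 7): e=[10,16,-2] → ·
    (1,4)@(3, 9): e=[10,-8,22] → ·
    (2,4)@(5, 9): e=[6,0,18] → #  [on edge]
    (3,4)@(7, 9): e=[2,8,14] → #
    (4,4)@(9, 9): e=[-2,16,10] → ·
    (2,5)@(5, 11): e=[-2,-8,34] → ·
    (3,5)@(7, 11): e=[-6,0,30] → ·  [on edge]
    (4,6)@(9, 13): e=[-18,0,42] → ·  [on edge]
    (5,7)@(11, 15): e=[-30,0,54] → ·  [on edge]
    (6,8)@(13, 17): e=[-42,0,66] → ·  [on edge]
    (7,9)@(15, 19): e=[-54,0,78] → ·  [on edge]
    (8,10)@(17, 21): e=[-66,0,90] → ·  [on edge]
  covered (4 px):
    · · · · · · · · ·
    · · · · · · · · ·
    · · · · · · · · ·
    · # # · · · · · ·
    · · # # · · · · ·
    · · · · · · · · ·
    · · · · · · · · ·
    · · · · · · · · ·
    · · · · · · · · ·
    · · · · · · · · ·
    · · · · · · · · ·
    · · · · · · · · ·
T2:
  2·area = 62  (B↔C swapped to make it positive)
  edge (18, 5)→(6, 12): d=(-12,7) right/bottom  bias=-1
  edge (6, 12)→(4, 8): d=(-2,-4) top-left  bias=+0
  edge (4, 8)→(18, 5): d=(14,-3) top-left  bias=+0
    (4,3)@(9, 7): e=[39,22,1] → #
    (5,3)@(11, 7): e=[25,30,7] → #
    (6,3)@(13, 7): e=[11,38,13] → #
    (7,3)@(15, 7): e=[-3,46,19] → ·
    (2,4)@(5, 9): e=[43,2,17] → #
    (3,4)@(7, 9): e=[29,10,23] → #
    (6,4)@(13, 9): e=[-13,34,41] → ·
    (2,5)@(5, 11): e=[19,-2,45] → ·
    (3,5)@(7, 11): e=[5,6,51] → #
    (4,5)@(9, 11): e=[-9,14,57] → ·
    (5,5)@(11, 11): e=[-23,22,63] → ·
    (3,6)@(7, 13): e=[-19,2,79] → ·
  covered (8 px):
    · · · · · · · · ·
    · · · · · · · · ·
    · · · · · · · · ·
    · · · · # # # · ·
    · · # # # # · · ·
    · · · # · · · · ·
    · · · · · · · · ·
    · · · · · · · · ·
    · · · · · · · · ·
    · · · · · · · · ·
    · · · · · · · · ·
    · · · · · · · · ·
T3:
  2·area = 96  (B↔C swapped to make it positive)
  edge (6, 14)→(2, 4): d=(-4,-10) top-left  bias=+0
  edge (2, 4)→(10, 0): d=(8,-4) top-left  bias=+0
  edge (10, 0)→(6, 14): d=(-4,14) right/bottom  bias=-1
    (4,0)@(9, 1): e=[82,4,10] → #
    (5,0)@(11, 1): e=[102,12,-18] → ·
    (2,1)@(5, 3): e=[34,4,58] → #
    (3,1)@(7, 3): e=[54,12,30] → #
    (5,1)@(11, 3): e=[94,28,-26] → ·
    (1,2)@(3, 5): e=[6,12,78] → #
    (4,2)@(9, 5): e=[66,36,-6] → ·
    (1,3)@(3, 7): e=[-2,28,70] → ·
    (2,3)@(5, 7): e=[18,36,42] → #
    (4,3)@(9, 7): e=[58,52,-14] → ·
    (2,4)@(5, 9): e=[10,52,34] → #
    (4,4)@(9, 9): e=[50,68,-22] → ·
  covered (12 px):
    · · · · # · · · ·
    · · # # # · · · ·
    · # # # · · · · ·
    · · # # · · · · ·
    · · # # · · · · ·
    · · # · · · · · ·
    · · · · · · · · ·
    · · · · · · · · ·
    · · · · · · · · ·
    · · · · · · · · ·
    · · · · · · · · ·
    · · · · · · · · ·

Final: 29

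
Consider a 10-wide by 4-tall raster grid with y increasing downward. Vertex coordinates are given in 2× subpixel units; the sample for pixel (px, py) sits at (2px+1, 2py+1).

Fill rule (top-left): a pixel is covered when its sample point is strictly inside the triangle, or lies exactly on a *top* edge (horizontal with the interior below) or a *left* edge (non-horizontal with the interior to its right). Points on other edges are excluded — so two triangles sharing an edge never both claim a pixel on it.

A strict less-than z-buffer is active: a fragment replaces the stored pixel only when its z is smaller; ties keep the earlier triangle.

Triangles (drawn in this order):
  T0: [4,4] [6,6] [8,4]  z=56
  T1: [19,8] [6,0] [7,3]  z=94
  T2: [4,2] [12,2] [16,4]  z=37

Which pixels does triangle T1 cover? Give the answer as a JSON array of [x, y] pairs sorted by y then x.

T0:
  2·area = 8  (B↔C swapped to make it positive)
  edge (4, 4)→(8, 4): d=(4,0) top-left  bias=+0
  edge (8, 4)→(6, 6): d=(-2,2) right/bottom  bias=-1
  edge (6, 6)→(4, 4): d=(-2,-2) top-left  bias=+0
    (0,0)@(1, 1): e=[-12,20,0] → ·  [on edge]
    (5,0)@(11, 1): e=[-12,0,20] → ·  [on edge]
    (1,1)@(3, 3): e=[-4,12,0] → ·  [on edge]
    (4,1)@(9, 3): e=[-4,0,12] → ·  [on edge]
    (2,2)@(5, 5): e=[4,4,0] → #  [on edge]
    (3,2)@(7, 5): e=[4,0,4] → ·  [on edge]
    (2,3)@(5, 7): e=[12,0,-4] → ·  [on edge]
    (3,3)@(7, 7): e=[12,-4,0] → ·  [on edge]
  covered (1 px):
    · · · · · · · · · ·
    · · · · · · · · · ·
    · · # · · · · · · ·
    · · · · · · · · · ·
T1:
  2·area = 31  (B↔C swapped to make it positive)
  edge (19, 8)→(7, 3): d=(-12,-5) top-left  bias=+0
  edge (7, 3)→(6, 0): d=(-1,-3) top-left  bias=+0
  edge (6, 0)→(19, 8): d=(13,8) right/bottom  bias=-1
    (3,0)@(7, 1): e=[24,2,5] → #
    (4,0)@(9, 1): e=[34,8,-11] → ·
    (3,1)@(7, 3): e=[0,0,31] → #  [on edge]
    (4,1)@(9, 3): e=[10,6,15] → #
    (5,1)@(11, 3): e=[20,12,-1] → ·
    (3,2)@(7, 5): e=[-24,-2,57] → ·
    (4,2)@(9, 5): e=[-14,4,41] → ·
    (6,2)@(13, 5): e=[6,16,9] → #
    (7,2)@(15, 5): e=[16,22,-7] → ·
    (6,3)@(13, 7): e=[-18,14,35] → ·
    (8,3)@(17, 7): e=[2,26,3] → #
    (9,3)@(19, 7): e=[12,32,-13] → ·
  covered (5 px):
    · · · # · · · · · ·
    · · · # # · · · · ·
    · · · · · · # · · ·
    · · · · · · · · # ·
T2:
  2·area = 16
  edge (4, 2)→(12, 2): d=(8,0) top-left  bias=+0
  edge (12, 2)→(16, 4): d=(4,2) right/bottom  bias=-1
  edge (16, 4)→(4, 2): d=(-12,-2) top-left  bias=+0
    (5,1)@(11, 3): e=[8,6,2] → #
    (6,1)@(13, 3): e=[8,2,6] → #
    (7,1)@(15, 3): e=[8,-2,10] → ·
    (5,2)@(11, 5): e=[24,14,-22] → ·
    (6,2)@(13, 5): e=[24,10,-18] → ·
  covered (2 px):
    · · · · · · · · · ·
    · · · · · # # · · ·
    · · · · · · · · · ·
    · · · · · · · · · ·

Final: [[3,0],[3,1],[4,1],[6,2],[8,3]]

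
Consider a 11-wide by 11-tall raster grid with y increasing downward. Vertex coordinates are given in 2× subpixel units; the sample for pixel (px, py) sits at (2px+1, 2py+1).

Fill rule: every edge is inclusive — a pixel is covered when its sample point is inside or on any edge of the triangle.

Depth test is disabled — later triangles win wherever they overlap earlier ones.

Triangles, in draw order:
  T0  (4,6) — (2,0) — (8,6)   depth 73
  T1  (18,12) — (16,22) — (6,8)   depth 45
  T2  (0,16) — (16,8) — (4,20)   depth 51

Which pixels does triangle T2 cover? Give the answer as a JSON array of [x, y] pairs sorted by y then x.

T0:
  2·area = 24
  edge (4, 6)→(2, 0): d=(-2,-6) inclusive
  edge (2, 0)→(8, 6): d=(6,6) inclusive
  edge (8, 6)→(4, 6): d=(-4,0) inclusive
    (1,0)@(3, 1): e=[4,0,20] → X  [on edge]
    (2,0)@(5, 1): e=[16,-12,20] → .
    (1,1)@(3, 3): e=[0,12,12] → X  [on edge]
    (2,1)@(5, 3): e=[12,0,12] → X  [on edge]
    (3,1)@(7, 3): e=[24,-12,12] → .
    (1,2)@(3, 5): e=[-4,24,4] → .
    (2,2)@(5, 5): e=[8,12,4] → X
    (3,2)@(7, 5): e=[20,0,4] → X  [on edge]
    (4,2)@(9, 5): e=[32,-12,4] → .
    (2,3)@(5, 7): e=[4,24,-4] → .
    (3,3)@(7, 7): e=[16,12,-4] → .
    (4,3)@(9, 7): e=[28,0,-4] → .  [on edge]
    (2,4)@(5, 9): e=[0,36,-12] → .  [on edge]
    (5,4)@(11, 9): e=[36,0,-12] → .  [on edge]
    (6,5)@(13, 11): e=[44,0,-20] → .  [on edge]
    (7,6)@(15, 13): e=[52,0,-28] → .  [on edge]
    (3,7)@(7, 15): e=[0,60,-36] → .  [on edge]
    (8,7)@(17, 15): e=[60,0,-36] → .  [on edge]
    (9,8)@(19, 17): e=[68,0,-44] → .  [on edge]
    (10,9)@(21, 19): e=[76,0,-52] → .  [on edge]
    (4,10)@(9, 21): e=[0,84,-60] → .  [on edge]
  covered (5 px):
    . X . . . . . . . . .
    . X X . . . . . . . .
    . . X X . . . . . . .
    . . . . . . . . . . .
    . . . . . . . . . . .
    . . . . . . . . . . .
    . . . . . . . . . . .
    . . . . . . . . . . .
    . . . . . . . . . . .
    . . . . . . . . . . .
    . . . . . . . . . . .
T1:
  2·area = 128
  edge (18, 12)→(16, 22): d=(-2,10) inclusive
  edge (16, 22)→(6, 8): d=(-10,-14) inclusive
  edge (6, 8)→(18, 12): d=(12,4) inclusive
    (0,0)@(1, 1): e=[192,0,-64] → .  [on edge]
    (1,3)@(3, 7): e=[160,-32,0] → .  [on edge]
    (9,3)@(19, 7): e=[0,192,-64] → .  [on edge]
    (3,4)@(7, 9): e=[116,4,8] → X
    (4,4)@(9, 9): e=[96,32,0] → X  [on edge]
    (5,4)@(11, 9): e=[76,60,-8] → .
    (3,5)@(7, 11): e=[112,-16,32] → .
    (4,5)@(9, 11): e=[92,12,24] → X
    (5,5)@(11, 11): e=[72,40,16] → X
    (6,5)@(13, 11): e=[52,68,8] → X
    (7,5)@(15, 11): e=[32,96,0] → X  [on edge]
    (8,5)@(17, 11): e=[12,124,-8] → .
    (10,6)@(21, 13): e=[-32,160,0] → .  [on edge]
    (5,7)@(11, 15): e=[64,0,64] → X  [on edge]
    (8,8)@(17, 17): e=[0,64,64] → X  [on edge]
  covered (18 px):
    . . . . . . . . . . .
    . . . . . . . . . . .
    . . . . . . . . . . .
    . . . . . . . . . . .
    . . . X X . . . . . .
    . . . . X X X X . . .
    . . . . . X X X X . .
    . . . . . X X X X . .
    . . . . . . X X X . .
    . . . . . . . X . . .
    . . . . . . . . . . .
T2:
  2·area = 96
  edge (0, 16)→(16, 8): d=(16,-8) inclusive
  edge (16, 8)→(4, 20): d=(-12,12) inclusive
  edge (4, 20)→(0, 16): d=(-4,-4) inclusive
    (10,1)@(21, 3): e=[-40,0,136] → .  [on edge]
    (9,2)@(19, 5): e=[-24,0,120] → .  [on edge]
    (8,3)@(17, 7): e=[-8,0,104] → .  [on edge]
    (7,4)@(15, 9): e=[8,0,88] → X  [on edge]
    (8,4)@(17, 9): e=[24,-24,96] → .
    (5,5)@(11, 11): e=[8,24,64] → X
    (6,5)@(13, 11): e=[24,0,72] → X  [on edge]
    (7,5)@(15, 11): e=[40,-24,80] → .
    (3,6)@(7, 13): e=[8,48,40] → X
    (4,6)@(9, 13): e=[24,24,48] → X
    (5,6)@(11, 13): e=[40,0,56] → X  [on edge]
    (6,6)@(13, 13): e=[56,-24,64] → .
    (4,7)@(9, 15): e=[56,0,40] → X  [on edge]
    (0,8)@(1, 17): e=[24,72,0] → X  [on edge]
    (3,8)@(7, 17): e=[72,0,24] → X  [on edge]
    (1,9)@(3, 19): e=[72,24,0] → X  [on edge]
    (2,9)@(5, 19): e=[88,0,8] → X  [on edge]
    (1,10)@(3, 21): e=[104,0,-8] → .  [on edge]
    (2,10)@(5, 21): e=[120,-24,0] → .  [on edge]
  covered (16 px):
    . . . . . . . . . . .
    . . . . . . . . . . .
    . . . . . . . . . . .
    . . . . . . . . . . .
    . . . . . . . X . . .
    . . . . . X X . . . .
    . . . X X X . . . . .
    . X X X X . . . . . .
    X X X X . . . . . . .
    . X X . . . . . . . .
    . . . . . . . . . . .

Final: [[7,4],[5,5],[6,5],[3,6],[4,6],[5,6],[1,7],[2,7],[3,7],[4,7],[0,8],[1,8],[2,8],[3,8],[1,9],[2,9]]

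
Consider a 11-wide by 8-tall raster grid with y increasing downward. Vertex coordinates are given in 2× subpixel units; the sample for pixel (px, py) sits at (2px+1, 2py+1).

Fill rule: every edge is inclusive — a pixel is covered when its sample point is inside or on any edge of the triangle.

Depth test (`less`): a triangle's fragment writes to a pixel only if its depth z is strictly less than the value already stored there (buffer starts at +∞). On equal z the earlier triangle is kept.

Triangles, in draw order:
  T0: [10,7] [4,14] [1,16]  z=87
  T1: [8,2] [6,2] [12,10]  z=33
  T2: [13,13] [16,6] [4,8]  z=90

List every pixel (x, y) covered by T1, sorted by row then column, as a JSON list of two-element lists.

T0:
  2·area = 9
  edge (10, 7)→(4, 14): d=(-6,7) inclusive
  edge (4, 14)→(1, 16): d=(-3,2) inclusive
  edge (1, 16)→(10, 7): d=(9,-9) inclusive
  covered (0 px):
    · · · · · · · · · · ·
    · · · · · · · · · · ·
    · · · · · · · · · · ·
    · · · · · · · · · · ·
    · · · · · · · · · · ·
    · · · · · · · · · · ·
    · · · · · · · · · · ·
    · · · · · · · · · · ·
T1:
  2·area = 16  (B↔C swapped to make it positive)
  edge (8, 2)→(12, 10): d=(4,8) inclusive
  edge (12, 10)→(6, 2): d=(-6,-8) inclusive
  edge (6, 2)→(8, 2): d=(2,0) inclusive
    (3,1)@(7, 3): e=[12,2,2] → #
    (4,1)@(9, 3): e=[-4,18,2] → ·
    (3,2)@(7, 5): e=[20,-10,6] → ·
    (4,2)@(9, 5): e=[4,6,6] → #
    (5,2)@(11, 5): e=[-12,22,6] → ·
    (4,3)@(9, 7): e=[12,-6,10] → ·
  covered (2 px):
    · · · · · · · · · · ·
    · · · # · · · · · · ·
    · · · · # · · · · · ·
    · · · · · · · · · · ·
    · · · · · · · · · · ·
    · · · · · · · · · · ·
    · · · · · · · · · · ·
    · · · · · · · · · · ·
T2:
  2·area = 78  (B↔C swapped to make it positive)
  edge (13, 13)→(4, 8): d=(-9,-5) inclusive
  edge (4, 8)→(16, 6): d=(12,-2) inclusive
  edge (16, 6)→(13, 13): d=(-3,7) inclusive
    (5,3)@(11, 7): e=[44,2,32] → #
    (6,3)@(13, 7): e=[54,6,18] → #
    (7,3)@(15, 7): e=[64,10,4] → #
    (8,3)@(17, 7): e=[74,14,-10] → ·
    (3,4)@(7, 9): e=[6,18,54] → #
    (4,4)@(9, 9): e=[16,22,40] → #
    (7,4)@(15, 9): e=[46,34,-2] → ·
    (3,5)@(7, 11): e=[-12,42,48] → ·
    (4,5)@(9, 11): e=[-2,46,34] → ·
    (5,5)@(11, 11): e=[8,50,20] → #
    (7,5)@(15, 11): e=[28,58,-8] → ·
    (5,6)@(11, 13): e=[-10,74,14] → ·
    (6,6)@(13, 13): e=[0,78,0] → #  [on edge]
  covered (10 px):
    · · · · · · · · · · ·
    · · · · · · · · · · ·
    · · · · · · · · · · ·
    · · · · · # # # · · ·
    · · · # # # # · · · ·
    · · · · · # # · · · ·
    · · · · · · # · · · ·
    · · · · · · · · · · ·

Final: [[3,1],[4,2]]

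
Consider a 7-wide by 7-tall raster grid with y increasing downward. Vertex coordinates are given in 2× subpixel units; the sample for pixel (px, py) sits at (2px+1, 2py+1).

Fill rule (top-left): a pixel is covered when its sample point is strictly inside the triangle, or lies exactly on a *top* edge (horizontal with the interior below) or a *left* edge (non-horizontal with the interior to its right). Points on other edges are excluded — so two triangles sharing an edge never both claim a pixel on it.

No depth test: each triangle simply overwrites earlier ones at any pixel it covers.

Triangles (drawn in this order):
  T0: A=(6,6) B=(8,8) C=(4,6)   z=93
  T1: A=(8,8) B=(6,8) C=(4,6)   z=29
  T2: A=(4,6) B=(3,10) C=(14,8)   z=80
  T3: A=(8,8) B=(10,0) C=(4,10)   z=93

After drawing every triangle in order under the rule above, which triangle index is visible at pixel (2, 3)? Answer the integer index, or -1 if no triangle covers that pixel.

T0:
  2·area = 4
  edge (6, 6)→(8, 8): d=(2,2) right/bottom  bias=-1
  edge (8, 8)→(4, 6): d=(-4,-2) top-left  bias=+0
  edge (4, 6)→(6, 6): d=(2,0) top-left  bias=+0
    (0,0)@(1, 1): e=[0,14,-10] → ·  [on edge]
    (1,1)@(3, 3): e=[0,10,-6] → ·  [on edge]
    (2,2)@(5, 5): e=[0,6,-2] → ·  [on edge]
    (3,3)@(7, 7): e=[0,2,2] → ·  [on edge]
    (4,4)@(9, 9): e=[0,-2,6] → ·  [on edge]
    (5,5)@(11, 11): e=[0,-6,10] → ·  [on edge]
    (6,6)@(13, 13): e=[0,-10,14] → ·  [on edge]
  covered (0 px):
    · · · · · · ·
    · · · · · · ·
    · · · · · · ·
    · · · · · · ·
    · · · · · · ·
    · · · · · · ·
    · · · · · · ·
T1:
  2·area = 4
  edge (8, 8)→(6, 8): d=(-2,0) right/bottom  bias=-1
  edge (6, 8)→(4, 6): d=(-2,-2) top-left  bias=+0
  edge (4, 6)→(8, 8): d=(4,2) right/bottom  bias=-1
    (0,1)@(1, 3): e=[10,0,-6] → ·  [on edge]
    (1,2)@(3, 5): e=[6,0,-2] → ·  [on edge]
    (2,3)@(5, 7): e=[2,0,2] → #  [on edge]
    (3,3)@(7, 7): e=[2,4,-2] → ·
    (2,4)@(5, 9): e=[-2,-4,10] → ·
    (3,4)@(7, 9): e=[-2,0,6] → ·  [on edge]
    (4,5)@(9, 11): e=[-6,0,10] → ·  [on edge]
    (5,6)@(11, 13): e=[-10,0,14] → ·  [on edge]
  covered (1 px):
    · · · · · · ·
    · · · · · · ·
    · · · · · · ·
    · · # · · · ·
    · · · · · · ·
    · · · · · · ·
    · · · · · · ·
T2:
  2·area = 42  (B↔C swapped to make it positive)
  edge (4, 6)→(14, 8): d=(10,2) right/bottom  bias=-1
  edge (14, 8)→(3, 10): d=(-11,2) right/bottom  bias=-1
  edge (3, 10)→(4, 6): d=(1,-4) top-left  bias=+0
    (2,3)@(5, 7): e=[8,29,5] → #
    (3,3)@(7, 7): e=[4,25,13] → #
    (4,3)@(9, 7): e=[0,21,21] → ·  [on edge]
    (2,4)@(5, 9): e=[28,7,7] → #
    (4,4)@(9, 9): e=[20,-1,23] → ·
    (2,5)@(5, 11): e=[48,-15,9] → ·
    (3,5)@(7, 11): e=[44,-19,17] → ·
  covered (4 px):
    · · · · · · ·
    · · · · · · ·
    · · · · · · ·
    · · # # · · ·
    · · # # · · ·
    · · · · · · ·
    · · · · · · ·
T3:
  2·area = 28  (B↔C swapped to make it positive)
  edge (8, 8)→(4, 10): d=(-4,2) right/bottom  bias=-1
  edge (4, 10)→(10, 0): d=(6,-10) top-left  bias=+0
  edge (10, 0)→(8, 8): d=(-2,8) right/bottom  bias=-1
    (4,1)@(9, 3): e=[18,8,2] → #
    (5,1)@(11, 3): e=[14,28,-14] → ·
    (3,2)@(7, 5): e=[14,0,14] → #  [on edge]
    (4,2)@(9, 5): e=[10,20,-2] → ·
    (3,3)@(7, 7): e=[6,12,10] → #
    (4,3)@(9, 7): e=[2,32,-6] → ·
    (2,4)@(5, 9): e=[2,4,22] → #
    (3,4)@(7, 9): e=[-2,24,6] → ·
    (2,5)@(5, 11): e=[-6,16,18] → ·
  covered (4 px):
    · · · · · · ·
    · · · · # · ·
    · · · # · · ·
    · · · # · · ·
    · · # · · · ·
    · · · · · · ·
    · · · · · · ·

Z-buffer (winner per pixel, '.' = empty):
  . . . . . . .
  . . . . 3 . .
  . . . 3 . . .
  . . 2 3 . . .
  . . 3 2 . . .
  . . . . . . .
  . . . . . . .

Result: 2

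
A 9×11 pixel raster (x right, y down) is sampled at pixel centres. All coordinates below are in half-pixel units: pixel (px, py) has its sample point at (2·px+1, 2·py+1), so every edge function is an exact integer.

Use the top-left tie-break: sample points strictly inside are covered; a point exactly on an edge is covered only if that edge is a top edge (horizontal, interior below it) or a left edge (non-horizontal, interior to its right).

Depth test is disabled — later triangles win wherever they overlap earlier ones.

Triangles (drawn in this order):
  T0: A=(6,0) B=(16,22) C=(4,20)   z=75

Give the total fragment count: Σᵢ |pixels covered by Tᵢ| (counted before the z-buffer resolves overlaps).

T0:
  2·area = 244
  edge (6, 0)→(16, 22): d=(10,22) right/bottom  bias=-1
  edge (16, 22)→(4, 20): d=(-12,-2) top-left  bias=+0
  edge (4, 20)→(6, 0): d=(2,-20) top-left  bias=+0
    (3,1)@(7, 3): e=[8,210,26] → █
    (4,1)@(9, 3): e=[-36,214,66] → ·
    (3,2)@(7, 5): e=[28,186,30] → █
    (4,2)@(9, 5): e=[-16,190,70] → ·
    (3,3)@(7, 7): e=[48,162,34] → █
    (4,3)@(9, 7): e=[4,166,74] → █
    (5,3)@(11, 7): e=[-40,170,114] → ·
    (3,4)@(7, 9): e=[68,138,38] → █
    (5,4)@(11, 9): e=[-20,146,118] → ·
    (2,5)@(5, 11): e=[132,110,2] → █
    (5,5)@(11, 11): e=[0,122,122] → ·  [on edge]
    (2,6)@(5, 13): e=[152,86,6] → █
  covered (30 px):
    · · · · · · · · ·
    · · · █ · · · · ·
    · · · █ · · · · ·
    · · · █ █ · · · ·
    · · · █ █ · · · ·
    · · █ █ █ · · · ·
    · · █ █ █ █ · · ·
    · · █ █ █ █ · · ·
    · · █ █ █ █ █ · ·
    · · █ █ █ █ █ · ·
    · · · · · █ █ █ ·

Answer: 30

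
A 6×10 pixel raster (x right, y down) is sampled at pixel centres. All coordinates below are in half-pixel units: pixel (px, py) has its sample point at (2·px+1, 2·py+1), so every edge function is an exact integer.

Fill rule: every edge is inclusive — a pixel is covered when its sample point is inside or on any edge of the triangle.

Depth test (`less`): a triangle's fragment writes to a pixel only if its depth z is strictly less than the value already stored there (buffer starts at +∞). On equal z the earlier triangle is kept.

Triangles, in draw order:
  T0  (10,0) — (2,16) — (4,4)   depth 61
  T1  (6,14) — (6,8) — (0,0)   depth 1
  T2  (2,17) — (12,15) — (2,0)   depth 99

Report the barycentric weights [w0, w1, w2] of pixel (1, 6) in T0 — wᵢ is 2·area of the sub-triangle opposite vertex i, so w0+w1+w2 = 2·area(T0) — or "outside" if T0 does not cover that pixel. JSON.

T0:
  2·area = 64
  edge (10, 0)→(2, 16): d=(-8,16) inclusive
  edge (2, 16)→(4, 4): d=(2,-12) inclusive
  edge (4, 4)→(10, 0): d=(6,-4) inclusive
    (4,0)@(9, 1): e=[8,54,2] → X
    (5,0)@(11, 1): e=[-24,78,10] → .
    (3,1)@(7, 3): e=[24,34,6] → X
    (4,1)@(9, 3): e=[-8,58,14] → .
    (2,2)@(5, 5): e=[40,14,10] → X
    (4,2)@(9, 5): e=[-24,62,26] → .
    (2,3)@(5, 7): e=[24,18,22] → X
    (3,3)@(7, 7): e=[-8,42,30] → .
    (2,4)@(5, 9): e=[8,22,34] → X
    (3,4)@(7, 9): e=[-24,46,42] → .
    (1,5)@(3, 11): e=[24,2,38] → X
    (2,5)@(5, 11): e=[-8,26,46] → .
  covered (8 px):
    . . . . X .
    . . . X . .
    . . X X . .
    . . X . . .
    . . X . . .
    . X . . . .
    . X . . . .
    . . . . . .
    . . . . . .
    . . . . . .
T1:
  2·area = 36  (B↔C swapped to make it positive)
  edge (6, 14)→(0, 0): d=(-6,-14) inclusive
  edge (0, 0)→(6, 8): d=(6,8) inclusive
  edge (6, 8)→(6, 14): d=(0,6) inclusive
    (1,2)@(3, 5): e=[12,6,18] → X
    (2,2)@(5, 5): e=[40,-10,6] → .
    (1,3)@(3, 7): e=[0,18,18] → X  [on edge]
    (2,3)@(5, 7): e=[28,2,6] → X
    (3,3)@(7, 7): e=[56,-14,-6] → .
    (1,4)@(3, 9): e=[-12,30,18] → .
    (2,4)@(5, 9): e=[16,14,6] → X
    (3,4)@(7, 9): e=[44,-2,-6] → .
    (2,5)@(5, 11): e=[4,26,6] → X
    (3,5)@(7, 11): e=[32,10,-6] → .
    (2,6)@(5, 13): e=[-8,38,6] → .
  covered (5 px):
    . . . . . .
    . . . . . .
    . X . . . .
    . X X . . .
    . . X . . .
    . . X . . .
    . . . . . .
    . . . . . .
    . . . . . .
    . . . . . .
T2:
  2·area = 170  (B↔C swapped to make it positive)
  edge (2, 17)→(2, 0): d=(0,-17) inclusive
  edge (2, 0)→(12, 15): d=(10,15) inclusive
  edge (12, 15)→(2, 17): d=(-10,2) inclusive
    (1,1)@(3, 3): e=[17,15,138] → X
    (2,1)@(5, 3): e=[51,-15,134] → .
    (1,2)@(3, 5): e=[17,35,118] → X
    (2,2)@(5, 5): e=[51,5,114] → X
    (3,2)@(7, 5): e=[85,-25,110] → .
    (1,3)@(3, 7): e=[17,55,98] → X
    (3,3)@(7, 7): e=[85,-5,90] → .
    (1,4)@(3, 9): e=[17,75,78] → X
    (3,4)@(7, 9): e=[85,15,70] → X
    (4,4)@(9, 9): e=[119,-15,66] → .
    (1,5)@(3, 11): e=[17,95,58] → X
    (4,5)@(9, 11): e=[119,5,46] → X
  covered (21 px):
    . . . . . .
    . X . . . .
    . X X . . .
    . X X . . .
    . X X X . .
    . X X X X .
    . X X X X .
    . X X X X X
    . . . . . .
    . . . . . .

Final: [6,50,8]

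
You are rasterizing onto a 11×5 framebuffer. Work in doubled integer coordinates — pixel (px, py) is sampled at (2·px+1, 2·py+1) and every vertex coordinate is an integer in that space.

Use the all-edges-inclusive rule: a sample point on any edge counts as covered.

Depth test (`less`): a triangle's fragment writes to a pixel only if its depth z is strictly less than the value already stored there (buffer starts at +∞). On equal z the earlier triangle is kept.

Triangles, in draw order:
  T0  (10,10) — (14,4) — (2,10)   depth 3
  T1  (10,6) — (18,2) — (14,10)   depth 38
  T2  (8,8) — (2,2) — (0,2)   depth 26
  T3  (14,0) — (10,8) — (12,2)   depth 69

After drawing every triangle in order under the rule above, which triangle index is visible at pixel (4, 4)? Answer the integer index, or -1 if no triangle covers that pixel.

T0:
  2·area = 48  (B↔C swapped to make it positive)
  edge (10, 10)→(2, 10): d=(-8,0) inclusive
  edge (2, 10)→(14, 4): d=(12,-6) inclusive
  edge (14, 4)→(10, 10): d=(-4,6) inclusive
    (6,2)@(13, 5): e=[40,6,2] → █
    (7,2)@(15, 5): e=[40,18,-10] → ·
    (4,3)@(9, 7): e=[24,6,18] → █
    (5,3)@(11, 7): e=[24,18,6] → █
    (6,3)@(13, 7): e=[24,30,-6] → ·
    (2,4)@(5, 9): e=[8,6,34] → █
    (3,4)@(7, 9): e=[8,18,22] → █
    (5,4)@(11, 9): e=[8,42,-2] → ·
  covered (6 px):
    · · · · · · · · · · ·
    · · · · · · · · · · ·
    · · · · · · █ · · · ·
    · · · · █ █ · · · · ·
    · · █ █ █ · · · · · ·
T1:
  2·area = 48
  edge (10, 6)→(18, 2): d=(8,-4) inclusive
  edge (18, 2)→(14, 10): d=(-4,8) inclusive
  edge (14, 10)→(10, 6): d=(-4,-4) inclusive
    (2,0)@(5, 1): e=[-60,108,0] → ·  [on edge]
    (3,1)@(7, 3): e=[-36,84,0] → ·  [on edge]
    (8,1)@(17, 3): e=[4,4,40] → █
    (9,1)@(19, 3): e=[12,-12,48] → ·
    (4,2)@(9, 5): e=[-12,60,0] → ·  [on edge]
    (6,2)@(13, 5): e=[4,28,16] → █
    (7,2)@(15, 5): e=[12,12,24] → █
    (8,2)@(17, 5): e=[20,-4,32] → ·
    (5,3)@(11, 7): e=[12,36,0] → █  [on edge]
    (8,3)@(17, 7): e=[36,-12,24] → ·
    (5,4)@(11, 9): e=[28,28,-8] → ·
    (6,4)@(13, 9): e=[36,12,0] → █  [on edge]
  covered (7 px):
    · · · · · · · · · · ·
    · · · · · · · · █ · ·
    · · · · · · █ █ · · ·
    · · · · · █ █ █ · · ·
    · · · · · · █ · · · ·
T2:
  2·area = 12  (B↔C swapped to make it positive)
  edge (8, 8)→(0, 2): d=(-8,-6) inclusive
  edge (0, 2)→(2, 2): d=(2,0) inclusive
  edge (2, 2)→(8, 8): d=(6,6) inclusive
    (0,0)@(1, 1): e=[14,-2,0] → ·  [on edge]
    (1,1)@(3, 3): e=[10,2,0] → █  [on edge]
    (2,1)@(5, 3): e=[22,2,-12] → ·
    (1,2)@(3, 5): e=[-6,6,12] → ·
    (2,2)@(5, 5): e=[6,6,0] → █  [on edge]
    (3,2)@(7, 5): e=[18,6,-12] → ·
    (2,3)@(5, 7): e=[-10,10,12] → ·
    (3,3)@(7, 7): e=[2,10,0] → █  [on edge]
    (4,3)@(9, 7): e=[14,10,-12] → ·
    (3,4)@(7, 9): e=[-14,14,12] → ·
    (4,4)@(9, 9): e=[-2,14,0] → ·  [on edge]
  covered (3 px):
    · · · · · · · · · · ·
    · █ · · · · · · · · ·
    · · █ · · · · · · · ·
    · · · █ · · · · · · ·
    · · · · · · · · · · ·
T3:
  2·area = 8
  edge (14, 0)→(10, 8): d=(-4,8) inclusive
  edge (10, 8)→(12, 2): d=(2,-6) inclusive
  edge (12, 2)→(14, 0): d=(2,-2) inclusive
    (6,0)@(13, 1): e=[4,4,0] → █  [on edge]
    (7,0)@(15, 1): e=[-12,16,4] → ·
    (5,1)@(11, 3): e=[12,-4,0] → ·  [on edge]
    (6,1)@(13, 3): e=[-4,8,4] → ·
    (4,2)@(9, 5): e=[20,-12,0] → ·  [on edge]
    (5,2)@(11, 5): e=[4,0,4] → █  [on edge]
    (6,2)@(13, 5): e=[-12,12,8] → ·
    (3,3)@(7, 7): e=[28,-20,0] → ·  [on edge]
    (5,3)@(11, 7): e=[-4,4,8] → ·
    (2,4)@(5, 9): e=[36,-28,0] → ·  [on edge]
  covered (2 px):
    · · · · · · █ · · · ·
    · · · · · · · · · · ·
    · · · · · █ · · · · ·
    · · · · · · · · · · ·
    · · · · · · · · · · ·

Z-buffer (winner per pixel, '.' = empty):
  . . . . . . 3 . . . .
  . 2 . . . . . . 1 . .
  . . 2 . . 3 0 1 . . .
  . . . 2 0 0 1 1 . . .
  . . 0 0 0 . 1 . . . .

Final: 0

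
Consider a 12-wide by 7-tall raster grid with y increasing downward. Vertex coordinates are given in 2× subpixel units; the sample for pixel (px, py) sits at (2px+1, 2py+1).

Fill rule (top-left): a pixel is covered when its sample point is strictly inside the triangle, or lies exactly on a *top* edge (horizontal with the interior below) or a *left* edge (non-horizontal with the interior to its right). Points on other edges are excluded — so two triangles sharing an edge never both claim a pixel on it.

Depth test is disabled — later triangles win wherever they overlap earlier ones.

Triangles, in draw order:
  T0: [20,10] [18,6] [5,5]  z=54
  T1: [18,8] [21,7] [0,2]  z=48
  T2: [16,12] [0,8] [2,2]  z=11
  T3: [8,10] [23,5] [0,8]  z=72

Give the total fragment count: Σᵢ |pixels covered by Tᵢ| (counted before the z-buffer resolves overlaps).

T0:
  2·area = 50  (B↔C swapped to make it positive)
  edge (20, 10)→(5, 5): d=(-15,-5) top-left  bias=+0
  edge (5, 5)→(18, 6): d=(13,1) right/bottom  bias=-1
  edge (18, 6)→(20, 10): d=(2,4) right/bottom  bias=-1
    (2,2)@(5, 5): e=[0,0,50] → ·  [on edge]
    (5,3)@(11, 7): e=[0,20,30] → #  [on edge]
    (6,3)@(13, 7): e=[10,18,22] → #
    (7,3)@(15, 7): e=[20,16,14] → #
    (8,3)@(17, 7): e=[30,14,6] → #
    (9,3)@(19, 7): e=[40,12,-2] → ·
    (5,4)@(11, 9): e=[-30,46,34] → ·
    (6,4)@(13, 9): e=[-20,44,26] → ·
    (7,4)@(15, 9): e=[-10,42,18] → ·
    (8,4)@(17, 9): e=[0,40,10] → #  [on edge]
    (9,4)@(19, 9): e=[10,38,2] → #
    (10,4)@(21, 9): e=[20,36,-6] → ·
    (11,5)@(23, 11): e=[0,60,-10] → ·  [on edge]
  covered (6 px):
    · · · · · · · · · · · ·
    · · · · · · · · · · · ·
    · · · · · · · · · · · ·
    · · · · · # # # # · · ·
    · · · · · · · · # # · ·
    · · · · · · · · · · · ·
    · · · · · · · · · · · ·
T1:
  2·area = 36  (B↔C swapped to make it positive)
  edge (18, 8)→(0, 2): d=(-18,-6) top-left  bias=+0
  edge (0, 2)→(21, 7): d=(21,5) right/bottom  bias=-1
  edge (21, 7)→(18, 8): d=(-3,1) right/bottom  bias=-1
    (1,1)@(3, 3): e=[0,6,30] → #  [on edge]
    (2,1)@(5, 3): e=[12,-4,28] → ·
    (1,2)@(3, 5): e=[-36,48,24] → ·
    (4,2)@(9, 5): e=[0,18,18] → #  [on edge]
    (5,2)@(11, 5): e=[12,8,16] → #
    (6,2)@(13, 5): e=[24,-2,14] → ·
    (4,3)@(9, 7): e=[-36,60,12] → ·
    (5,3)@(11, 7): e=[-24,50,10] → ·
    (7,3)@(15, 7): e=[0,30,6] → #  [on edge]
    (8,3)@(17, 7): e=[12,20,4] → #
    (9,3)@(19, 7): e=[24,10,2] → #
    (10,3)@(21, 7): e=[36,0,0] → ·  [on edge]
    (7,4)@(15, 9): e=[-36,72,0] → ·  [on edge]
    (10,4)@(21, 9): e=[0,42,-6] → ·  [on edge]
    (4,5)@(9, 11): e=[-108,144,0] → ·  [on edge]
    (1,6)@(3, 13): e=[-180,216,0] → ·  [on edge]
  covered (6 px):
    · · · · · · · · · · · ·
    · # · · · · · · · · · ·
    · · · · # # · · · · · ·
    · · · · · · · # # # · ·
    · · · · · · · · · · · ·
    · · · · · · · · · · · ·
    · · · · · · · · · · · ·
T2:
  2·area = 104
  edge (16, 12)→(0, 8): d=(-16,-4) top-left  bias=+0
  edge (0, 8)→(2, 2): d=(2,-6) top-left  bias=+0
  edge (2, 2)→(16, 12): d=(14,10) right/bottom  bias=-1
    (1,1)@(3, 3): e=[92,8,4] → #
    (2,1)@(5, 3): e=[100,20,-16] → ·
    (0,2)@(1, 5): e=[52,0,52] → #  [on edge]
    (2,2)@(5, 5): e=[68,24,12] → #
    (3,2)@(7, 5): e=[76,36,-8] → ·
    (0,3)@(1, 7): e=[20,4,80] → #
    (3,3)@(7, 7): e=[44,40,20] → #
    (4,3)@(9, 7): e=[52,52,0] → ·  [on edge]
    (0,4)@(1, 9): e=[-12,8,108] → ·
    (1,4)@(3, 9): e=[-4,20,88] → ·
    (2,4)@(5, 9): e=[4,32,68] → #
    (4,4)@(9, 9): e=[20,56,28] → #
  covered (13 px):
    · · · · · · · · · · · ·
    · # · · · · · · · · · ·
    # # # · · · · · · · · ·
    # # # # · · · · · · · ·
    · · # # # # · · · · · ·
    · · · · · · # · · · · ·
    · · · · · · · · · · · ·
T3:
  2·area = 70  (B↔C swapped to make it positive)
  edge (8, 10)→(0, 8): d=(-8,-2) top-left  bias=+0
  edge (0, 8)→(23, 5): d=(23,-3) top-left  bias=+0
  edge (23, 5)→(8, 10): d=(-15,5) right/bottom  bias=-1
    (11,2)@(23, 5): e=[70,0,0] → ·  [on edge]
    (4,3)@(9, 7): e=[26,4,40] → #
    (5,3)@(11, 7): e=[30,10,30] → #
    (6,3)@(13, 7): e=[34,16,20] → #
    (7,3)@(15, 7): e=[38,22,10] → #
    (8,3)@(17, 7): e=[42,28,0] → ·  [on edge]
    (2,4)@(5, 9): e=[2,38,30] → #
    (3,4)@(7, 9): e=[6,44,20] → #
    (5,4)@(11, 9): e=[14,56,0] → ·  [on edge]
    (6,4)@(13, 9): e=[18,62,-10] → ·
    (7,4)@(15, 9): e=[22,68,-20] → ·
    (2,5)@(5, 11): e=[-14,84,0] → ·  [on edge]
  covered (7 px):
    · · · · · · · · · · · ·
    · · · · · · · · · · · ·
    · · · · · · · · · · · ·
    · · · · # # # # · · · ·
    · · # # # · · · · · · ·
    · · · · · · · · · · · ·
    · · · · · · · · · · · ·

Result: 32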